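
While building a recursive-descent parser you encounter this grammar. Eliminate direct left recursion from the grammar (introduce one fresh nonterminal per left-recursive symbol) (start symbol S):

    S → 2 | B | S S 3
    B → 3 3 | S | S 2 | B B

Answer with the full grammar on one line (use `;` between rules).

S, B are directly left-recursive.
For S: α = {S 3}, β = {2, B}. Rewrite as S → β S' and S' → α S' | ε.
For B: α = {B}, β = {3 3, S, S 2}. Rewrite as B → β B' and B' → α B' | ε.

S → 2 S' | B S'; B → 3 3 B' | S B' | S 2 B'; S' → S 3 S' | ε; B' → B B' | ε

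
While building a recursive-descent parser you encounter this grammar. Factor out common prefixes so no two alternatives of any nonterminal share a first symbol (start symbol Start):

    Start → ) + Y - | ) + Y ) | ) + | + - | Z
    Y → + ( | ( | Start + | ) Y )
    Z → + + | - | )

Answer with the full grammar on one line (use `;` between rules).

Start → + - | Z | ) + Start1; Y → + ( | ( | Start + | ) Y ); Z → + + | - | ); Start1 → ε | Y Start11; Start11 → - | )

Start has alternatives sharing prefix ') +': factor to Start → ) + Start1 with Start1 → Y - | Y ) | ε.
Start1 has alternatives sharing prefix 'Y': factor to Start1 → Y Start11 with Start11 → - | ).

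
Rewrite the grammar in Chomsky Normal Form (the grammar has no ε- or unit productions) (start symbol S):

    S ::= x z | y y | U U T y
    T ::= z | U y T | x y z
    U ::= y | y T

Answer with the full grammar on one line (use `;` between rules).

S ::= X1 X2 | X3 X3 | U Y1; T ::= z | U Y3 | X1 Y4; U ::= y | X3 T; X1 ::= x; X2 ::= z; X3 ::= y; Y1 ::= U Y2; Y2 ::= T X3; Y3 ::= X3 T; Y4 ::= X3 X2

Introduce a nonterminal for each terminal appearing in a rule of length ≥ 2: X1 → x, X2 → z, X3 → y.
Binarize each right-hand side of length ≥ 3 by chaining fresh nonterminals (Y1, Y2, …): affected rules were S → U U T X3; T → U X3 T; T → X1 X3 X2.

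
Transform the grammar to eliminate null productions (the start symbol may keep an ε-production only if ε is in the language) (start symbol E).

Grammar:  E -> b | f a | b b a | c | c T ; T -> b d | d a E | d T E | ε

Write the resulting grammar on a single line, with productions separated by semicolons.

Nullable nonterminals: {T}.
ε ∉ L(G), so no ε-production is kept.
For each production, add variants omitting each subset of nullable occurrences: T → d T E gives d T E | d E.

E -> b | f a | b b a | c | c T; T -> b d | d a E | d T E | d E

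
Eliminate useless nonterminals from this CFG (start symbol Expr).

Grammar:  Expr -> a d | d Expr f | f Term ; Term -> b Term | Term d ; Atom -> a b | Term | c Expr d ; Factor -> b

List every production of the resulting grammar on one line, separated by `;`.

Generating nonterminals: {Atom, Expr, Factor}.
Reachable from Expr after that: {Expr}.
Removed useless symbols: {Atom, Factor, Term} and every production mentioning them.

Expr -> a d | d Expr f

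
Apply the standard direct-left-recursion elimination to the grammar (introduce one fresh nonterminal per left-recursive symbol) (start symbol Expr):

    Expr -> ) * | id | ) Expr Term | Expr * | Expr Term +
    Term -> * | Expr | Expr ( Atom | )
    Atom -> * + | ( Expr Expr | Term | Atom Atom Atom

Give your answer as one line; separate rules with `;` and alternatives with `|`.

Directly left-recursive nonterminals: Expr, Atom.
For Expr: α = {*, Term +}, β = {) *, id, ) Expr Term}. Rewrite as Expr → β Expr1 and Expr1 → α Expr1 | ε.
For Atom: α = {Atom Atom}, β = {* +, ( Expr Expr, Term}. Rewrite as Atom → β Atom1 and Atom1 → α Atom1 | ε.

Expr -> ) * Expr1 | id Expr1 | ) Expr Term Expr1; Term -> * | Expr | Expr ( Atom | ); Atom -> * + Atom1 | ( Expr Expr Atom1 | Term Atom1; Expr1 -> * Expr1 | Term + Expr1 | ε; Atom1 -> Atom Atom Atom1 | ε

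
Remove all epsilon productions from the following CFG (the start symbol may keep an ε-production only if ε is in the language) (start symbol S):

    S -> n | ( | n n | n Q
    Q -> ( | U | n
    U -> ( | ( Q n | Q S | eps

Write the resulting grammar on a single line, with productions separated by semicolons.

The nullable symbols are {Q, U}.
ε ∉ L(G), so no ε-production is kept.
Expand every rule over subsets of its nullable positions: U → ( Q n gives ( Q n | ( n. U → Q S gives Q S | S.

S -> n | ( | n n | n Q; Q -> ( | U | n; U -> ( | ( Q n | ( n | Q S | S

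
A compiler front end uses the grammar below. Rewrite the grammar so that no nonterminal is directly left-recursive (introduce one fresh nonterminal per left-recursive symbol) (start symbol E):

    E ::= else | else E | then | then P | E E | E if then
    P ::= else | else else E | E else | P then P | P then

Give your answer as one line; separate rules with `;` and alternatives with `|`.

E ::= else E' | else E E' | then E' | then P E'; P ::= else P' | else else E P' | E else P'; E' ::= E E' | if then E' | ε; P' ::= then P P' | then P' | ε

E, P are directly left-recursive.
For E: α = {E, if then}, β = {else, else E, then, then P}. Rewrite as E → β E' and E' → α E' | ε.
For P: α = {then P, then}, β = {else, else else E, E else}. Rewrite as P → β P' and P' → α P' | ε.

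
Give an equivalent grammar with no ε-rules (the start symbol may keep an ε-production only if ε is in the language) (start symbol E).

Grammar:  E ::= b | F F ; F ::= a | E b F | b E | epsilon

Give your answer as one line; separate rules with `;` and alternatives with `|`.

E ::= b | F F | F | ε; F ::= a | E b F | E b | b F | b | b E

Nullable nonterminals: {E, F}.
ε ∈ L(G) since E is nullable, so keep E → ε.
For each production, add variants omitting each subset of nullable occurrences: E → F F gives F F | F. F → E b F gives E b F | E b | b F | b.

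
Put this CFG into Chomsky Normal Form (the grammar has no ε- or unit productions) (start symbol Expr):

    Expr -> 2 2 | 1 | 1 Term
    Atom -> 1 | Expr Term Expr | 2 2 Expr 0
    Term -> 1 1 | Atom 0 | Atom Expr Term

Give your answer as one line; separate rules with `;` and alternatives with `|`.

Introduce a nonterminal for each terminal appearing in a rule of length ≥ 2: X1 → 2, X2 → 1, X3 → 0.
Binarize each right-hand side of length ≥ 3 by chaining fresh nonterminals (Y1, Y2, …): affected rules were Atom → Expr Term Expr; Atom → X1 X1 Expr X3; Term → Atom Expr Term.

Expr -> X1 X1 | 1 | X2 Term; Atom -> 1 | Expr Y1 | X1 Y2; Term -> X2 X2 | Atom X3 | Atom Y4; X1 -> 2; X2 -> 1; X3 -> 0; Y1 -> Term Expr; Y2 -> X1 Y3; Y3 -> Expr X3; Y4 -> Expr Term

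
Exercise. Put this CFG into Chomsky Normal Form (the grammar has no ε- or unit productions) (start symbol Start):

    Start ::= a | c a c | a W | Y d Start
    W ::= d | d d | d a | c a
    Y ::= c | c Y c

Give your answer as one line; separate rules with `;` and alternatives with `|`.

Introduce a nonterminal for each terminal appearing in a rule of length ≥ 2: X1 → c, X2 → a, X3 → d.
Binarize each right-hand side of length ≥ 3 by chaining fresh nonterminals (Y1, Y2, …): affected rules were Start → X1 X2 X1; Start → Y X3 Start; Y → X1 Y X1.

Start ::= a | X1 Y1 | X2 W | Y Y2; W ::= d | X3 X3 | X3 X2 | X1 X2; Y ::= c | X1 Y3; X1 ::= c; X2 ::= a; X3 ::= d; Y1 ::= X2 X1; Y2 ::= X3 Start; Y3 ::= Y X1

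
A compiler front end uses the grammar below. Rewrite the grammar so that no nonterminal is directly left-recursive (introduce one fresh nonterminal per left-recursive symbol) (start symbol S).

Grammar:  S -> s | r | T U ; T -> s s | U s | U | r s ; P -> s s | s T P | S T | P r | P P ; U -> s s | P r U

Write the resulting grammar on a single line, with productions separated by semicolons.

Directly left-recursive nonterminal: P.
For P: α = {r, P}, β = {s s, s T P, S T}. Rewrite as P → β P' and P' → α P' | ε.

S -> s | r | T U; T -> s s | U s | U | r s; P -> s s P' | s T P P' | S T P'; U -> s s | P r U; P' -> r P' | P P' | ε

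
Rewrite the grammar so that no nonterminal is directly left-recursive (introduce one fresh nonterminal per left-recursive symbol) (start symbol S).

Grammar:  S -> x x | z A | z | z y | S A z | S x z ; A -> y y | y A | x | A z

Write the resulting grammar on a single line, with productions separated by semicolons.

S, A are directly left-recursive.
For S: α = {A z, x z}, β = {x x, z A, z, z y}. Rewrite as S → β S' and S' → α S' | ε.
For A: α = {z}, β = {y y, y A, x}. Rewrite as A → β A' and A' → α A' | ε.

S -> x x S' | z A S' | z S' | z y S'; A -> y y A' | y A A' | x A'; S' -> A z S' | x z S' | epsilon; A' -> z A' | epsilon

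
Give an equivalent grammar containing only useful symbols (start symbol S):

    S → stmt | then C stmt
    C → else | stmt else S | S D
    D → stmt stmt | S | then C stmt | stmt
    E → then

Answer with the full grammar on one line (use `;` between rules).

S → stmt | then C stmt; C → else | stmt else S | S D; D → stmt stmt | S | then C stmt | stmt

Generating nonterminals: {C, D, E, S}.
Reachable from S after that: {C, D, S}.
Removed useless symbols: {E} and every production mentioning them.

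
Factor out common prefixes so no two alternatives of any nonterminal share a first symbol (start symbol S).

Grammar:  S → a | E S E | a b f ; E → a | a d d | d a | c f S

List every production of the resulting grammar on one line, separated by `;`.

S → E S E | a S'; E → d a | c f S | a E'; S' → eps | b f; E' → eps | d d

S has alternatives sharing prefix 'a': factor to S → a S' with S' → ε | b f.
E has alternatives sharing prefix 'a': factor to E → a E' with E' → ε | d d.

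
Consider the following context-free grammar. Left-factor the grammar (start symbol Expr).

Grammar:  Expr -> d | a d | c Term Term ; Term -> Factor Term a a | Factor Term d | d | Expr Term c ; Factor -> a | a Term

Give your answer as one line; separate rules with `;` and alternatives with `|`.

Expr -> d | a d | c Term Term; Term -> d | Expr Term c | Factor Term Term1; Factor -> a Factor1; Term1 -> a a | d; Factor1 -> eps | Term

Term has alternatives sharing prefix 'Factor Term': factor to Term → Factor Term Term1 with Term1 → a a | d.
Factor has alternatives sharing prefix 'a': factor to Factor → a Factor1 with Factor1 → ε | Term.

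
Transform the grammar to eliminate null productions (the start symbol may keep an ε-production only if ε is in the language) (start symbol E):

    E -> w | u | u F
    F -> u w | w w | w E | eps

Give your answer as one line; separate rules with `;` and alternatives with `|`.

The nullable symbols are {F}.
ε ∉ L(G), so no ε-production is kept.

E -> w | u | u F; F -> u w | w w | w E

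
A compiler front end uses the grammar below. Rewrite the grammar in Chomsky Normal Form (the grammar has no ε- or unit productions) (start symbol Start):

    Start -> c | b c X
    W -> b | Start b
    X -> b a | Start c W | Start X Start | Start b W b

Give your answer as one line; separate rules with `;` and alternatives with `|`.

Start -> c | X1 Y1; W -> b | Start X1; X -> X1 X3 | Start Y2 | Start Y3 | Start Y4; X1 -> b; X2 -> c; X3 -> a; Y1 -> X2 X; Y2 -> X2 W; Y3 -> X Start; Y4 -> X1 Y5; Y5 -> W X1

Introduce a nonterminal for each terminal appearing in a rule of length ≥ 2: X1 → b, X2 → c, X3 → a.
Binarize each right-hand side of length ≥ 3 by chaining fresh nonterminals (Y1, Y2, …): affected rules were Start → X1 X2 X; X → Start X2 W; X → Start X Start; X → Start X1 W X1.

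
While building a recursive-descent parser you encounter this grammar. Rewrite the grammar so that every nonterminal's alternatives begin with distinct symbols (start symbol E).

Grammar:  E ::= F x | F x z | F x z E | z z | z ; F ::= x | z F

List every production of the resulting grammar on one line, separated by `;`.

E ::= F x E' | z E''; F ::= x | z F; E' ::= epsilon | z E'''; E'' ::= z | epsilon; E''' ::= epsilon | E

E has alternatives sharing prefix 'F x': factor to E → F x E' with E' → ε | z | z E.
E has alternatives sharing prefix 'z': factor to E → z E'' with E'' → z | ε.
E' has alternatives sharing prefix 'z': factor to E' → z E''' with E''' → ε | E.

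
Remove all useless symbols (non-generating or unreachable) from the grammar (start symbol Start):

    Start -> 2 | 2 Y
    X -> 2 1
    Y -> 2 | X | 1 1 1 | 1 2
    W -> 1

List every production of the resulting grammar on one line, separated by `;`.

Start -> 2 | 2 Y; X -> 2 1; Y -> 2 | X | 1 1 1 | 1 2

Generating nonterminals: {Start, W, X, Y}.
Reachable from Start after that: {Start, X, Y}.
Removed useless symbols: {W} and every production mentioning them.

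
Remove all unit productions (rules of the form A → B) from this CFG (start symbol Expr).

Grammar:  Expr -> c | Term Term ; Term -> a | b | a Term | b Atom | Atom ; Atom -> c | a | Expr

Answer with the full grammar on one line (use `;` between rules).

Expr -> c | Term Term; Term -> a | b | a Term | b Atom | c | Term Term; Atom -> c | a | Term Term

Unit pairs: Atom ⇒* {Expr}; Term ⇒* {Atom, Expr}.
For each unit pair (A, B), copy every non-unit production of B to A, then drop all unit productions.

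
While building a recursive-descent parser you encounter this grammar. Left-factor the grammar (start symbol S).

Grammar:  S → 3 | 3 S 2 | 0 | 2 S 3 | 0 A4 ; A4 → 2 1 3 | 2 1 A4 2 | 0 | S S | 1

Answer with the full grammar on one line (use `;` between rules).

S has alternatives sharing prefix '3': factor to S → 3 S' with S' → ε | S 2.
S has alternatives sharing prefix '0': factor to S → 0 S'' with S'' → ε | A4.
A4 has alternatives sharing prefix '2 1': factor to A4 → 2 1 A4' with A4' → 3 | A4 2.

S → 2 S 3 | 3 S' | 0 S''; A4 → 0 | S S | 1 | 2 1 A4'; S' → ε | S 2; S'' → ε | A4; A4' → 3 | A4 2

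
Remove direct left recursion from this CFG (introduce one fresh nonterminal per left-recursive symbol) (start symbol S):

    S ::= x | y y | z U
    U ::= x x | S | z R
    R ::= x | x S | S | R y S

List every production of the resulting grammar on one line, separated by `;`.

R is directly left-recursive.
For R: α = {y S}, β = {x, x S, S}. Rewrite as R → β R' and R' → α R' | ε.

S ::= x | y y | z U; U ::= x x | S | z R; R ::= x R' | x S R' | S R'; R' ::= y S R' | ε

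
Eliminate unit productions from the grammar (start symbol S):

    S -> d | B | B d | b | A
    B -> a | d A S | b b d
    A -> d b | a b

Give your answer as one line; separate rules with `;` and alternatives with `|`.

S -> a | d A S | b b d | d | B d | b | d b | a b; B -> a | d A S | b b d; A -> d b | a b

Unit pairs: S ⇒* {A, B}.
Replace each nonterminal's rules with the union of the non-unit rules of every nonterminal it unit-derives.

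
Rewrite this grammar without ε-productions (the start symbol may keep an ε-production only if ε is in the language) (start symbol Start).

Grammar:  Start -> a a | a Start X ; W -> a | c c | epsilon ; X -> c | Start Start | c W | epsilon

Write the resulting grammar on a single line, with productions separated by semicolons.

Start -> a a | a Start X | a Start; W -> a | c c; X -> c | Start Start | c W

The nullable symbols are {W, X}.
ε ∉ L(G), so no ε-production is kept.
Expand every rule over subsets of its nullable positions: Start → a Start X gives a Start X | a Start.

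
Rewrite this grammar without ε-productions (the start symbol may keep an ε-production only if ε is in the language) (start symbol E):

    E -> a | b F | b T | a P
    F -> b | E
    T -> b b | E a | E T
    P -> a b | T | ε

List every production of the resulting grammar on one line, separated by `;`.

E -> a | b F | b T | a P; F -> b | E; T -> b b | E a | E T; P -> a b | T

The nullable symbols are {P}.
ε ∉ L(G), so no ε-production is kept.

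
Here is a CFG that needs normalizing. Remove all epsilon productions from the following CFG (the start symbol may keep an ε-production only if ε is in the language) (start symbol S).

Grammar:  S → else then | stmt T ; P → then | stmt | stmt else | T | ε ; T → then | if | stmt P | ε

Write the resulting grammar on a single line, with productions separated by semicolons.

Nullable set = {P, T}.
ε ∉ L(G), so no ε-production is kept.
For each production, add variants omitting each subset of nullable occurrences: S → stmt T gives stmt T | stmt. T → stmt P gives stmt P | stmt.

S → else then | stmt T | stmt; P → then | stmt | stmt else | T; T → then | if | stmt P | stmt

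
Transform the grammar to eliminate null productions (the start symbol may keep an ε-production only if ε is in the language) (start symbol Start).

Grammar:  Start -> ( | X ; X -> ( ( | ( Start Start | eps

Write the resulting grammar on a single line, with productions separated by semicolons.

Nullable nonterminals: {Start, X}.
ε ∈ L(G) since Start is nullable, so keep Start → ε.
For each production, add variants omitting each subset of nullable occurrences: X → ( Start Start gives ( Start Start | ( Start | (.

Start -> ( | X | ε; X -> ( ( | ( Start Start | ( Start | (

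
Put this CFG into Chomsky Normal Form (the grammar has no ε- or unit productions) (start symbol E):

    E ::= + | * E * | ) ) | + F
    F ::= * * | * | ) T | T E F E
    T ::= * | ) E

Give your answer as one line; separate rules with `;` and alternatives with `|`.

E ::= + | X1 Y1 | X2 X2 | X3 F; F ::= X1 X1 | * | X2 T | T Y2; T ::= * | X2 E; X1 ::= *; X2 ::= ); X3 ::= +; Y1 ::= E X1; Y2 ::= E Y3; Y3 ::= F E

Introduce a nonterminal for each terminal appearing in a rule of length ≥ 2: X1 → *, X2 → ), X3 → +.
Binarize each right-hand side of length ≥ 3 by chaining fresh nonterminals (Y1, Y2, …): affected rules were E → X1 E X1; F → T E F E.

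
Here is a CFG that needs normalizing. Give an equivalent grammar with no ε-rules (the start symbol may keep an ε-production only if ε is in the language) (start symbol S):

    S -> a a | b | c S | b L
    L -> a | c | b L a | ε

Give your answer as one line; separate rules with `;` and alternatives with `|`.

Nullable nonterminals: {L}.
ε ∉ L(G), so no ε-production is kept.
Add the nullable-subset variants: L → b L a gives b L a | b a.

S -> a a | b | c S | b L; L -> a | c | b L a | b a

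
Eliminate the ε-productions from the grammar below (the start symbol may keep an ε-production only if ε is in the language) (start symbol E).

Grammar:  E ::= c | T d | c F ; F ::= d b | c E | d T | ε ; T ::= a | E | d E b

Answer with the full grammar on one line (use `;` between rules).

E ::= c | T d | c F; F ::= d b | c E | d T; T ::= a | E | d E b

Nullable set = {F}.
ε ∉ L(G), so no ε-production is kept.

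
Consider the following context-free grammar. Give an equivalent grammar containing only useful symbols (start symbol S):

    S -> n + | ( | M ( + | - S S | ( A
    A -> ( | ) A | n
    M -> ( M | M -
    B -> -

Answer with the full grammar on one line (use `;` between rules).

Generating nonterminals: {A, B, S}.
Reachable from S after that: {A, S}.
Removed useless symbols: {B, M} and every production mentioning them.

S -> n + | ( | - S S | ( A; A -> ( | ) A | n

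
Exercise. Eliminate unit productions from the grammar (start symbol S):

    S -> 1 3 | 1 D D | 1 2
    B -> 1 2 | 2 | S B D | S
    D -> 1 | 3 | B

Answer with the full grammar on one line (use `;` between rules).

S -> 1 3 | 1 D D | 1 2; B -> 1 2 | 2 | S B D | 1 3 | 1 D D; D -> 1 2 | 2 | S B D | 1 3 | 1 D D | 1 | 3

Unit pairs: B ⇒* {S}; D ⇒* {B, S}.
Replace each nonterminal's rules with the union of the non-unit rules of every nonterminal it unit-derives.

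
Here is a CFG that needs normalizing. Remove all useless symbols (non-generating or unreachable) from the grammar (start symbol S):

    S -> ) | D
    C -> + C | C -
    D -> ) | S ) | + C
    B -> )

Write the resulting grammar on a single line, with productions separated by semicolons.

Generating nonterminals: {B, D, S}.
Reachable from S after that: {D, S}.
Removed useless symbols: {B, C} and every production mentioning them.

S -> ) | D; D -> ) | S )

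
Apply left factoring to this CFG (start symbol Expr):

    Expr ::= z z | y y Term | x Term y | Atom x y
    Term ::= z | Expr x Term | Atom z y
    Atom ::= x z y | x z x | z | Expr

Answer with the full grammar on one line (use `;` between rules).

Expr ::= z z | y y Term | x Term y | Atom x y; Term ::= z | Expr x Term | Atom z y; Atom ::= z | Expr | x z Atom1; Atom1 ::= y | x

Atom has alternatives sharing prefix 'x z': factor to Atom → x z Atom1 with Atom1 → y | x.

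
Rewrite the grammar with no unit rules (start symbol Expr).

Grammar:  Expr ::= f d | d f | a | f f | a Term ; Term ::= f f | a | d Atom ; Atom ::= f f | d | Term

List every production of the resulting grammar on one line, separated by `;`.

Unit pairs: Atom ⇒* {Term}.
For each unit pair (A, B), copy every non-unit production of B to A, then drop all unit productions.

Expr ::= f d | d f | a | f f | a Term; Term ::= f f | a | d Atom; Atom ::= f f | a | d Atom | d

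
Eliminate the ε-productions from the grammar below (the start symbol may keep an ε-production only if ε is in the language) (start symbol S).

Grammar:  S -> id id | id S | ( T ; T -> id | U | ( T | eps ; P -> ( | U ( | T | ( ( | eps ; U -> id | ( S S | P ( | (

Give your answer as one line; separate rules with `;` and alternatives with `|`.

S -> id id | id S | ( T | (; T -> id | U | ( T | (; P -> ( | U ( | T | ( (; U -> id | ( S S | P ( | (

The nullable symbols are {P, T}.
ε ∉ L(G), so no ε-production is kept.
For each production, add variants omitting each subset of nullable occurrences: S → ( T gives ( T | (. T → ( T gives ( T | (. U → P ( gives P ( | (.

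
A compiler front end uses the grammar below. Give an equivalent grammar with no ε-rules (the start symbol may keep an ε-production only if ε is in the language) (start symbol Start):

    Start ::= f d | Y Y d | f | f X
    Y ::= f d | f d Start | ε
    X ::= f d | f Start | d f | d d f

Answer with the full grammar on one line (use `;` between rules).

The nullable symbols are {Y}.
ε ∉ L(G), so no ε-production is kept.
Expand every rule over subsets of its nullable positions: Start → Y Y d gives Y Y d | Y d | d.

Start ::= f d | Y Y d | Y d | d | f | f X; Y ::= f d | f d Start; X ::= f d | f Start | d f | d d f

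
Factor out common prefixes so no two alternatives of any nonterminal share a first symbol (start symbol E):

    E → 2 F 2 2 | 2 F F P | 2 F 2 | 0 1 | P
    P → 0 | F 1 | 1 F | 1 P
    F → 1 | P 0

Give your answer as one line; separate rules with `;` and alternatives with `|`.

E has alternatives sharing prefix '2 F': factor to E → 2 F E' with E' → 2 2 | F P | 2.
P has alternatives sharing prefix '1': factor to P → 1 P' with P' → F | P.
E' has alternatives sharing prefix '2': factor to E' → 2 E'' with E'' → 2 | ε.

E → 0 1 | P | 2 F E'; P → 0 | F 1 | 1 P'; F → 1 | P 0; E' → F P | 2 E''; P' → F | P; E'' → 2 | ε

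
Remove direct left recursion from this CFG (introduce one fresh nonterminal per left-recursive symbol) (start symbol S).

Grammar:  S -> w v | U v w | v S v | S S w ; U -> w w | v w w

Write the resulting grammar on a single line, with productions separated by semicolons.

S -> w v S' | U v w S' | v S v S'; U -> w w | v w w; S' -> S w S' | ε

Left recursion appears on S.
For S: α = {S w}, β = {w v, U v w, v S v}. Rewrite as S → β S' and S' → α S' | ε.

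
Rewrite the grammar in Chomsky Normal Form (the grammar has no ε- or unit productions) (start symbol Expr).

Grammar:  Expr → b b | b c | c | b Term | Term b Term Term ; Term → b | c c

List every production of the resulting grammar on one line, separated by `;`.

Expr → X1 X1 | X1 X2 | c | X1 Term | Term Y1; Term → b | X2 X2; X1 → b; X2 → c; Y1 → X1 Y2; Y2 → Term Term

Introduce a nonterminal for each terminal appearing in a rule of length ≥ 2: X1 → b, X2 → c.
Binarize each right-hand side of length ≥ 3 by chaining fresh nonterminals (Y1, Y2, …): affected rules were Expr → Term X1 Term Term.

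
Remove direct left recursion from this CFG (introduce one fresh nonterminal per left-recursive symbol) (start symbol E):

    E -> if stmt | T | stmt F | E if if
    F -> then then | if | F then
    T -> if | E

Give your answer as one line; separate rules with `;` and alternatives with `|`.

E -> if stmt E' | T E' | stmt F E'; F -> then then F' | if F'; T -> if | E; E' -> if if E' | ε; F' -> then F' | ε

Left recursion appears on E, F.
For E: α = {if if}, β = {if stmt, T, stmt F}. Rewrite as E → β E' and E' → α E' | ε.
For F: α = {then}, β = {then then, if}. Rewrite as F → β F' and F' → α F' | ε.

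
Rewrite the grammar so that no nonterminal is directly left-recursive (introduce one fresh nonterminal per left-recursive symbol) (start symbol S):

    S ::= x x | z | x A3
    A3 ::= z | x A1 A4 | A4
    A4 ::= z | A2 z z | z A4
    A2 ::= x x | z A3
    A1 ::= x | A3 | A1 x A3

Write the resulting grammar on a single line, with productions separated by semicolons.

Directly left-recursive nonterminal: A1.
For A1: α = {x A3}, β = {x, A3}. Rewrite as A1 → β A1' and A1' → α A1' | ε.

S ::= x x | z | x A3; A3 ::= z | x A1 A4 | A4; A4 ::= z | A2 z z | z A4; A2 ::= x x | z A3; A1 ::= x A1' | A3 A1'; A1' ::= x A3 A1' | ε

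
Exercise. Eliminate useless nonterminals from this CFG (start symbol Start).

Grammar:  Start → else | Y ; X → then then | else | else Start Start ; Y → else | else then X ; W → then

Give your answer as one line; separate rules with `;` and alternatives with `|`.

Start → else | Y; X → then then | else | else Start Start; Y → else | else then X

Generating nonterminals: {Start, W, X, Y}.
Reachable from Start after that: {Start, X, Y}.
Removed useless symbols: {W} and every production mentioning them.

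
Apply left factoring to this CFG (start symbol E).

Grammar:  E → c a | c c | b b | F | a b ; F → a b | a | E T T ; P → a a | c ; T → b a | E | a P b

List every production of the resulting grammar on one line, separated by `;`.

E has alternatives sharing prefix 'c': factor to E → c E' with E' → a | c.
F has alternatives sharing prefix 'a': factor to F → a F' with F' → b | ε.

E → b b | F | a b | c E'; F → E T T | a F'; P → a a | c; T → b a | E | a P b; E' → a | c; F' → b | eps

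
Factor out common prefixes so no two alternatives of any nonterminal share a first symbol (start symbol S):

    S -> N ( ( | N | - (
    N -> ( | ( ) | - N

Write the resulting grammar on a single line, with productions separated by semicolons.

S -> - ( | N S'; N -> - N | ( N'; S' -> ( ( | ε; N' -> ε | )

S has alternatives sharing prefix 'N': factor to S → N S' with S' → ( ( | ε.
N has alternatives sharing prefix '(': factor to N → ( N' with N' → ε | ).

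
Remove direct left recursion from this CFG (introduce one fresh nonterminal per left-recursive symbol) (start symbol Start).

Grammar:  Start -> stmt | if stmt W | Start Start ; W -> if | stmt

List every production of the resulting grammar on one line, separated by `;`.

Directly left-recursive nonterminal: Start.
For Start: α = {Start}, β = {stmt, if stmt W}. Rewrite as Start → β Start1 and Start1 → α Start1 | ε.

Start -> stmt Start1 | if stmt W Start1; W -> if | stmt; Start1 -> Start Start1 | ε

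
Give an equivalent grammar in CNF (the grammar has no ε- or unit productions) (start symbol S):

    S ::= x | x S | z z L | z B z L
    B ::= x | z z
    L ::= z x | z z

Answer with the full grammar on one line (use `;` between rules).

S ::= x | X1 S | X2 Y1 | X2 Y2; B ::= x | X2 X2; L ::= X2 X1 | X2 X2; X1 ::= x; X2 ::= z; Y1 ::= X2 L; Y2 ::= B Y3; Y3 ::= X2 L

Introduce a nonterminal for each terminal appearing in a rule of length ≥ 2: X1 → x, X2 → z.
Binarize each right-hand side of length ≥ 3 by chaining fresh nonterminals (Y1, Y2, …): affected rules were S → X2 X2 L; S → X2 B X2 L.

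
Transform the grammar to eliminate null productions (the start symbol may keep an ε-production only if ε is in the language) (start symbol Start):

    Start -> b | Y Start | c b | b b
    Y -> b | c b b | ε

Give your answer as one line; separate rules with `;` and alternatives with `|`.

Nullable set = {Y}.
ε ∉ L(G), so no ε-production is kept.

Start -> b | Y Start | c b | b b; Y -> b | c b b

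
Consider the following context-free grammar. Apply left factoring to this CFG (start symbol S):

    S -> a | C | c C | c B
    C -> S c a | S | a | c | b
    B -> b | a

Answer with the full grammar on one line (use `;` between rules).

S -> a | C | c S'; C -> a | c | b | S C'; B -> b | a; S' -> C | B; C' -> c a | ε

S has alternatives sharing prefix 'c': factor to S → c S' with S' → C | B.
C has alternatives sharing prefix 'S': factor to C → S C' with C' → c a | ε.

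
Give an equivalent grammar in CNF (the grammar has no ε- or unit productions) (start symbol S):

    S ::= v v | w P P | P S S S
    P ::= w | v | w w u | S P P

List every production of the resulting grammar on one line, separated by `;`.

Introduce a nonterminal for each terminal appearing in a rule of length ≥ 2: X1 → v, X2 → w, X3 → u.
Binarize each right-hand side of length ≥ 3 by chaining fresh nonterminals (Y1, Y2, …): affected rules were S → X2 P P; S → P S S S; P → X2 X2 X3; P → S P P.

S ::= X1 X1 | X2 Y1 | P Y2; P ::= w | v | X2 Y4 | S Y5; X1 ::= v; X2 ::= w; X3 ::= u; Y1 ::= P P; Y2 ::= S Y3; Y3 ::= S S; Y4 ::= X2 X3; Y5 ::= P P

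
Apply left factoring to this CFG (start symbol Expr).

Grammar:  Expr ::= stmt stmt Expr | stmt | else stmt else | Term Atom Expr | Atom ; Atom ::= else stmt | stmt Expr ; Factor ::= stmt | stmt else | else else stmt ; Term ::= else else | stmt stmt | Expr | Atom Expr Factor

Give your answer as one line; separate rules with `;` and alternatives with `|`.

Expr has alternatives sharing prefix 'stmt': factor to Expr → stmt Expr1 with Expr1 → stmt Expr | ε.
Factor has alternatives sharing prefix 'stmt': factor to Factor → stmt Factor1 with Factor1 → ε | else.

Expr ::= else stmt else | Term Atom Expr | Atom | stmt Expr1; Atom ::= else stmt | stmt Expr; Factor ::= else else stmt | stmt Factor1; Term ::= else else | stmt stmt | Expr | Atom Expr Factor; Expr1 ::= stmt Expr | ε; Factor1 ::= ε | else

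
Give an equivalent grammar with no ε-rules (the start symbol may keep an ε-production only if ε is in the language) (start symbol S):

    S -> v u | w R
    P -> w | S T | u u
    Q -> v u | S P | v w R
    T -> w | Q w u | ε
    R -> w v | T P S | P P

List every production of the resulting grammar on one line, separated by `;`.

Nullable set = {T}.
ε ∉ L(G), so no ε-production is kept.
Add the nullable-subset variants: P → S T gives S T | S. R → T P S gives T P S | P S.

S -> v u | w R; P -> w | S T | S | u u; Q -> v u | S P | v w R; T -> w | Q w u; R -> w v | T P S | P S | P P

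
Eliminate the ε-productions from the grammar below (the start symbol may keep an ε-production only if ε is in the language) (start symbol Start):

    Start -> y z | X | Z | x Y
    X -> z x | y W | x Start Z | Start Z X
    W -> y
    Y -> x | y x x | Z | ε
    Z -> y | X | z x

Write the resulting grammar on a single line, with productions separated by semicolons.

Start -> y z | X | Z | x Y | x; X -> z x | y W | x Start Z | Start Z X; W -> y; Y -> x | y x x | Z; Z -> y | X | z x

Nullable set = {Y}.
ε ∉ L(G), so no ε-production is kept.
For each production, add variants omitting each subset of nullable occurrences: Start → x Y gives x Y | x.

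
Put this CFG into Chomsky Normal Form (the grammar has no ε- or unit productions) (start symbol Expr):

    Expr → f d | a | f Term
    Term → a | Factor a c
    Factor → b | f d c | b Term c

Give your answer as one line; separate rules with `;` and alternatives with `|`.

Introduce a nonterminal for each terminal appearing in a rule of length ≥ 2: X1 → f, X2 → d, X3 → a, X4 → c, X5 → b.
Binarize each right-hand side of length ≥ 3 by chaining fresh nonterminals (Y1, Y2, …): affected rules were Term → Factor X3 X4; Factor → X1 X2 X4; Factor → X5 Term X4.

Expr → X1 X2 | a | X1 Term; Term → a | Factor Y1; Factor → b | X1 Y2 | X5 Y3; X1 → f; X2 → d; X3 → a; X4 → c; X5 → b; Y1 → X3 X4; Y2 → X2 X4; Y3 → Term X4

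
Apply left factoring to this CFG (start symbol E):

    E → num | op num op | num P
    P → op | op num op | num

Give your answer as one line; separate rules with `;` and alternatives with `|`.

E → op num op | num E'; P → num | op P'; E' → epsilon | P; P' → epsilon | num op

E has alternatives sharing prefix 'num': factor to E → num E' with E' → ε | P.
P has alternatives sharing prefix 'op': factor to P → op P' with P' → ε | num op.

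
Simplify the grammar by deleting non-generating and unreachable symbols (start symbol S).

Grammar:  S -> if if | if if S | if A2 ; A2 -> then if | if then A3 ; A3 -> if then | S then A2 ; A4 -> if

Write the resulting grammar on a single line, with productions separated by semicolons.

S -> if if | if if S | if A2; A2 -> then if | if then A3; A3 -> if then | S then A2

Generating nonterminals: {A2, A3, A4, S}.
Reachable from S after that: {A2, A3, S}.
Removed useless symbols: {A4} and every production mentioning them.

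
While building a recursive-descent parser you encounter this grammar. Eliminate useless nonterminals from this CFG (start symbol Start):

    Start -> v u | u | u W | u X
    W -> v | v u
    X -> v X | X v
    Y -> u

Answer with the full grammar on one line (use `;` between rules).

Generating nonterminals: {Start, W, Y}.
Reachable from Start after that: {Start, W}.
Removed useless symbols: {X, Y} and every production mentioning them.

Start -> v u | u | u W; W -> v | v u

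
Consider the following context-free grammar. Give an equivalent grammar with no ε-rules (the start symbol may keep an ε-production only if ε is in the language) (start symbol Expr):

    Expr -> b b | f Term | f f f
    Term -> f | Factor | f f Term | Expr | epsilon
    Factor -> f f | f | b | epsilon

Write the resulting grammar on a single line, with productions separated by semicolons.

Expr -> b b | f Term | f | f f f; Term -> f | Factor | f f Term | f f | Expr; Factor -> f f | f | b

Nullable set = {Factor, Term}.
ε ∉ L(G), so no ε-production is kept.
Expand every rule over subsets of its nullable positions: Expr → f Term gives f Term | f. Term → f f Term gives f f Term | f f.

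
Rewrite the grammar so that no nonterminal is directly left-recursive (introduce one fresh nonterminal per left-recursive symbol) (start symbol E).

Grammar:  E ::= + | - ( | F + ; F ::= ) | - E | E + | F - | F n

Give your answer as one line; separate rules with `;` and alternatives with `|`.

Left recursion appears on F.
For F: α = {-, n}, β = {), - E, E +}. Rewrite as F → β F' and F' → α F' | ε.

E ::= + | - ( | F +; F ::= ) F' | - E F' | E + F'; F' ::= - F' | n F' | ε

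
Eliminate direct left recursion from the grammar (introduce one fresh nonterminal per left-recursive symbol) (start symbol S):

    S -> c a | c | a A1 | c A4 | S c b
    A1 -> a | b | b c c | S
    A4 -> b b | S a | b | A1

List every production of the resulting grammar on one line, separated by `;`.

S -> c a S' | c S' | a A1 S' | c A4 S'; A1 -> a | b | b c c | S; A4 -> b b | S a | b | A1; S' -> c b S' | epsilon

Directly left-recursive nonterminal: S.
For S: α = {c b}, β = {c a, c, a A1, c A4}. Rewrite as S → β S' and S' → α S' | ε.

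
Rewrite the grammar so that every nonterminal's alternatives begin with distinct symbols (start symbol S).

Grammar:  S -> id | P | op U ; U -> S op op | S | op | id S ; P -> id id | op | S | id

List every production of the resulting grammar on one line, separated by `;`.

U has alternatives sharing prefix 'S': factor to U → S U' with U' → op op | ε.
P has alternatives sharing prefix 'id': factor to P → id P' with P' → id | ε.

S -> id | P | op U; U -> op | id S | S U'; P -> op | S | id P'; U' -> op op | ε; P' -> id | ε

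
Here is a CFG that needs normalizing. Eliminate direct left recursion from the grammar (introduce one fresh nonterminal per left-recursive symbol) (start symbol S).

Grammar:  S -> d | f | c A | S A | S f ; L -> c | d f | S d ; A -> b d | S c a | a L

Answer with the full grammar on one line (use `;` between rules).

Left recursion appears on S.
For S: α = {A, f}, β = {d, f, c A}. Rewrite as S → β S' and S' → α S' | ε.

S -> d S' | f S' | c A S'; L -> c | d f | S d; A -> b d | S c a | a L; S' -> A S' | f S' | eps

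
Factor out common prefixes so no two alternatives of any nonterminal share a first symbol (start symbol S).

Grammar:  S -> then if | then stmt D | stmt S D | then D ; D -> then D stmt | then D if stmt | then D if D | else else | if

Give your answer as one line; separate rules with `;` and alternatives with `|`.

S has alternatives sharing prefix 'then': factor to S → then S' with S' → if | stmt D | D.
D has alternatives sharing prefix 'then D': factor to D → then D D' with D' → stmt | if stmt | if D.
D' has alternatives sharing prefix 'if': factor to D' → if D'' with D'' → stmt | D.

S -> stmt S D | then S'; D -> else else | if | then D D'; S' -> if | stmt D | D; D' -> stmt | if D''; D'' -> stmt | D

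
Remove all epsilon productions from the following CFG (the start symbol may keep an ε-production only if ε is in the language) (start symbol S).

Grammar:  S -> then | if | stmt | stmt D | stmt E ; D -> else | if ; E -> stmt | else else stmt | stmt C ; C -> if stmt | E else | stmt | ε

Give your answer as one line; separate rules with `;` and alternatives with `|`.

Nullable set = {C}.
ε ∉ L(G), so no ε-production is kept.

S -> then | if | stmt | stmt D | stmt E; D -> else | if; E -> stmt | else else stmt | stmt C; C -> if stmt | E else | stmt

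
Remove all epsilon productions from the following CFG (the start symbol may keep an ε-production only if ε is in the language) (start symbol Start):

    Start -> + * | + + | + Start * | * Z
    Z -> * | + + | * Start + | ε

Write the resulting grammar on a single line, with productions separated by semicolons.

Start -> + * | + + | + Start * | * Z | *; Z -> * | + + | * Start +

Nullable nonterminals: {Z}.
ε ∉ L(G), so no ε-production is kept.
Expand every rule over subsets of its nullable positions: Start → * Z gives * Z | *.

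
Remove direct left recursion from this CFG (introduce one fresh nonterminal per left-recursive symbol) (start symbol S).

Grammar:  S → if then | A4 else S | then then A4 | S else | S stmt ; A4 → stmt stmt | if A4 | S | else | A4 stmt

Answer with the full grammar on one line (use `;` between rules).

S, A4 are directly left-recursive.
For S: α = {else, stmt}, β = {if then, A4 else S, then then A4}. Rewrite as S → β S' and S' → α S' | ε.
For A4: α = {stmt}, β = {stmt stmt, if A4, S, else}. Rewrite as A4 → β A4' and A4' → α A4' | ε.

S → if then S' | A4 else S S' | then then A4 S'; A4 → stmt stmt A4' | if A4 A4' | S A4' | else A4'; S' → else S' | stmt S' | epsilon; A4' → stmt A4' | epsilon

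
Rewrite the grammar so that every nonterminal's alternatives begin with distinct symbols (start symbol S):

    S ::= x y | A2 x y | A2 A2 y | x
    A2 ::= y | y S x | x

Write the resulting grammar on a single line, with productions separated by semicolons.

S ::= x S' | A2 S''; A2 ::= x | y A2'; S' ::= y | ε; S'' ::= x y | A2 y; A2' ::= ε | S x

S has alternatives sharing prefix 'x': factor to S → x S' with S' → y | ε.
S has alternatives sharing prefix 'A2': factor to S → A2 S'' with S'' → x y | A2 y.
A2 has alternatives sharing prefix 'y': factor to A2 → y A2' with A2' → ε | S x.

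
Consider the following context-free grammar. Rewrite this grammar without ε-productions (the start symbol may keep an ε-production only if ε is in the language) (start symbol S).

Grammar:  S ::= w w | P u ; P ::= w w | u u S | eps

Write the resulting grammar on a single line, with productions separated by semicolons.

The nullable symbols are {P}.
ε ∉ L(G), so no ε-production is kept.
Expand every rule over subsets of its nullable positions: S → P u gives P u | u.

S ::= w w | P u | u; P ::= w w | u u S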